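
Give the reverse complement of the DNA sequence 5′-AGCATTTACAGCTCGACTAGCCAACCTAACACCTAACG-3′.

Complement each base (A↔T, G↔C): TCGTAAATGTCGAGCTGATCGGTTGGATTGTGGATTGC. Then reverse.

5'-CGTTAGGTGTTAGGTTGGCTAGTCGAGCTGTAAATGCT-3'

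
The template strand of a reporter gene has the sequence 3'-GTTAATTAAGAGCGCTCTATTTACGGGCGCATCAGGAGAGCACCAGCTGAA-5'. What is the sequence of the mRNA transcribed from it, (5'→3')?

5′-CAAUUAAUUCUCGCGAGAUAAAUGCCCGCGUAGUCCUCUCGUGGUCGACUU-3′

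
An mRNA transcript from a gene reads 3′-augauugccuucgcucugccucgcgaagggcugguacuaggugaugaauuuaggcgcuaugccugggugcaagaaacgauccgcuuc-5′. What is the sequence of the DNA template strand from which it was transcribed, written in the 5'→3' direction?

5'-TACTAACGGAAGCGAGACGGAGCGCTTCCCGACCATGATCCACTACTTAAATCCGCGATACGGACCCACGTTCTTTGCTAGGCGAAG-3'

Written 5'→3' the mRNA is CUUCGCCUAGCAAAGAACGUGGGUCCGUAUCGCGGAUUUAAGUAGUGGAUCAUGGUCGGGAAGCGCUCCGUCUCGCUUCCGUUAGUA, so the coding DNA strand is CTTCGCCTAGCAAAGAACGTGGGTCCGTATCGCGGATTTAAGTAGTGGATCATGGTCGGGAAGCGCTCCGTCTCGCTTCCGTTAGTA. The template is its reverse complement.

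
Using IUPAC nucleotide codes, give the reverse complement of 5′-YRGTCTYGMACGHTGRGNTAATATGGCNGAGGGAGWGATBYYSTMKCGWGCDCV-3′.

Standard pairs A↔T, G↔C; ambiguity codes pair R↔Y, M↔K, W↔W, S↔S, B↔V, D↔H, N↔N. Complement (RYCAGARCKTGCDACYCNATTATACCGNCTCCCTCWCTAVRRSAKMGCWCGHGB), then reverse for 5'→3'.

5'-BGHGCWCGMKASRRVATCWCTCCCTCNGCCATATTANCYCADCGTKCRAGACYR-3'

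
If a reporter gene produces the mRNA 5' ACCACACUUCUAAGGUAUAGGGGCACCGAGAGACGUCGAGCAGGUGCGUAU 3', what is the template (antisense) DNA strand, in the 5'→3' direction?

5'-ATACGCACCTGCTCGACGTCTCTCGGTGCCCCTATACCTTAGAAGTGTGGT-3'

Replace U with T to get the coding DNA strand: ACCACACTTCTAAGGTATAGGGGCACCGAGAGACGTCGAGCAGGTGCGTAT. The template strand is its reverse complement (complement TGGTGTGAAGATTCCATATCCCCGTGGCTCTCTGCAGCTCGTCCACGCATA, then reverse).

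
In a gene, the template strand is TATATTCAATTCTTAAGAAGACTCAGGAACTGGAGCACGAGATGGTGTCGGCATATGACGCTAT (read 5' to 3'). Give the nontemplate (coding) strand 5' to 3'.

5'-ATAGCGTCATATGCCGACACCATCTCGTGCTCCAGTTCCTGAGTCTTCTTAAGAATTGAATATA-3'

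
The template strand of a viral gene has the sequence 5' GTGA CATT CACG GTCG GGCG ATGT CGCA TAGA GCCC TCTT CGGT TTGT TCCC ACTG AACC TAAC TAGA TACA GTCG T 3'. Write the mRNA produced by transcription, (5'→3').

5'-ACGACUGUAUCUAGUUAGGUUCAGUGGGAACAAACCGAAGAGGGCUCUAUGCGACAUCGCCCGACCGUGAAUGUCAC-3'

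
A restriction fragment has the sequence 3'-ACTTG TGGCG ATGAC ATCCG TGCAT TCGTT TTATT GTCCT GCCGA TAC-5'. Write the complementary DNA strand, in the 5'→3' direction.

5'-TGAACACCGCTACTGTAGGCACGTAAGCAAAATAACAGGACGGCTATG-3'

The strand is given 3'→5', so its complement runs 5'→3' in the same left-to-right order: pair each base A↔T, G↔C.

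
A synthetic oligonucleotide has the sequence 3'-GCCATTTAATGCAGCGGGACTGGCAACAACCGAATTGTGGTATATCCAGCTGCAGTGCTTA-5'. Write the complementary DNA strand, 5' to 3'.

5'-CGGTAAATTACGTCGCCCTGACCGTTGTTGGCTTAACACCATATAGGTCGACGTCACGAAT-3'

The strand is given 3'→5', so its complement runs 5'→3' in the same left-to-right order: pair each base A↔T, G↔C.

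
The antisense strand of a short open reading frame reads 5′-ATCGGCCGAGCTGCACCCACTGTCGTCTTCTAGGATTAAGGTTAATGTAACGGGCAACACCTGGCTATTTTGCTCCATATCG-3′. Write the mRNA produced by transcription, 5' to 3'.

5'-CGAUAUGGAGCAAAAUAGCCAGGUGUUGCCCGUUACAUUAACCUUAAUCCUAGAAGACGACAGUGGGUGCAGCUCGGCCGAU-3'

RNA polymerase reads the template 3'→5' and synthesizes mRNA 5'→3' by base-pairing (A→U, T→A, G↔C). The complement of the template is TAGCCGGCTCGACGTGGGTGACAGCAGAAGATCCTAATTCCAATTACATTGCCCGTTGTGGACCGATAAAACGAGGTATAGC; antiparallel, so 5'→3' the coding strand is CGATATGGAGCAAAATAGCCAGGTGTTGCCCGTTACATTAACCTTAATCCTAGAAGACGACAGTGGGTGCAGCTCGGCCGAT. Replace T with U for the mRNA.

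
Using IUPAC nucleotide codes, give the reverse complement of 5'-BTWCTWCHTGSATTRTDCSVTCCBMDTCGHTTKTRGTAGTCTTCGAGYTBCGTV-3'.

5′-BACGVARCTCGAAGACTACYAMAADCGAHKVGGABSGHAYAATSCADGWAGWAV-3′

Standard pairs A↔T, G↔C; ambiguity codes pair R↔Y, M↔K, W↔W, S↔S, B↔V, D↔H. Complement (VAWGAWGDACSTAAYAHGSBAGGVKHAGCDAAMAYCATCAGAAGCTCRAVGCAB), then reverse for 5'→3'.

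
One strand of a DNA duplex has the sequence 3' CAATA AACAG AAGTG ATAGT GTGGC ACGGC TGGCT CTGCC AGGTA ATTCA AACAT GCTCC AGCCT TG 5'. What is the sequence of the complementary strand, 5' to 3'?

5'-GTTATTTGTCTTCACTATCACACCGTGCCGACCGAGACGGTCCATTAAGTTTGTACGAGGTCGGAAC-3'

The strand is given 3'→5', so its complement runs 5'→3' in the same left-to-right order: pair each base A↔T, G↔C.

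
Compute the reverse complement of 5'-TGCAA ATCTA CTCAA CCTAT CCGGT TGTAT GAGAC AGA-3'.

Complement each base (A↔T, G↔C): ACGTTTAGATGAGTTGGATAGGCCAACATACTCTGTCT. Then reverse.

5'-TCTGTCTCATACAACCGGATAGGTTGAGTAGATTTGCA-3'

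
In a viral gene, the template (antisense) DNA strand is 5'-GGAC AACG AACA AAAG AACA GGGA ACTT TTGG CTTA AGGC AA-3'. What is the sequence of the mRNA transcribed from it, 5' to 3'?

5'-UUGCCUUAAGCCAAAAGUUCCCUGUUCUUUUGUUCGUUGUCC-3'

RNA polymerase reads the template 3'→5' and synthesizes mRNA 5'→3' by base-pairing (A→U, T→A, G↔C). The complement of the template is CCTGTTGCTTGTTTTCTTGTCCCTTGAAAACCGAATTCCGTT; antiparallel, so 5'→3' the coding strand is TTGCCTTAAGCCAAAAGTTCCCTGTTCTTTTGTTCGTTGTCC. Replace T with U for the mRNA.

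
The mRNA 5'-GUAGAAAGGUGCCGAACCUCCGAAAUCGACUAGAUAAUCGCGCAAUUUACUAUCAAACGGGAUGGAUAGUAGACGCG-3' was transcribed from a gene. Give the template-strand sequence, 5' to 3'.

Replace U with T to get the coding DNA strand: GTAGAAAGGTGCCGAACCTCCGAAATCGACTAGATAATCGCGCAATTTACTATCAAACGGGATGGATAGTAGACGCG. The template strand is its reverse complement (complement CATCTTTCCACGGCTTGGAGGCTTTAGCTGATCTATTAGCGCGTTAAATGATAGTTTGCCCTACCTATCATCTGCGC, then reverse).

5'-CGCGTCTACTATCCATCCCGTTTGATAGTAAATTGCGCGATTATCTAGTCGATTTCGGAGGTTCGGCACCTTTCTAC-3'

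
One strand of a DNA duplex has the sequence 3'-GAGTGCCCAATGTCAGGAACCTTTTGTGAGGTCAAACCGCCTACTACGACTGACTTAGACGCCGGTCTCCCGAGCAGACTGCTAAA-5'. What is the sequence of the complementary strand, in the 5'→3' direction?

5′-CTCACGGGTTACAGTCCTTGGAAAACACTCCAGTTTGGCGGATGATGCTGACTGAATCTGCGGCCAGAGGGCTCGTCTGACGATTT-3′

The strand is given 3'→5', so its complement runs 5'→3' in the same left-to-right order: pair each base A↔T, G↔C.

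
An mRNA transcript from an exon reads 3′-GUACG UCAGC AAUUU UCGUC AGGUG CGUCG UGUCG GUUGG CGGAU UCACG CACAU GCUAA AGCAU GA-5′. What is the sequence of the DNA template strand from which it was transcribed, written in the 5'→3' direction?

Written 5'→3' the mRNA is AGUACGAAAUCGUACACGCACUUAGGCGGUUGGCUGUGCUGCGUGGACUGCUUUUAACGACUGCAUG, so the coding DNA strand is AGTACGAAATCGTACACGCACTTAGGCGGTTGGCTGTGCTGCGTGGACTGCTTTTAACGACTGCATG. The template is its reverse complement.

5'-CATGCAGTCGTTAAAAGCAGTCCACGCAGCACAGCCAACCGCCTAAGTGCGTGTACGATTTCGTACT-3'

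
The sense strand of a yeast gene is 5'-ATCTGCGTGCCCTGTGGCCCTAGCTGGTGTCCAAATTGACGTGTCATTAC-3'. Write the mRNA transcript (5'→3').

The mRNA is synthesized from the template strand, so it matches the coding strand with T replaced by U.

5'-AUCUGCGUGCCCUGUGGCCCUAGCUGGUGUCCAAAUUGACGUGUCAUUAC-3'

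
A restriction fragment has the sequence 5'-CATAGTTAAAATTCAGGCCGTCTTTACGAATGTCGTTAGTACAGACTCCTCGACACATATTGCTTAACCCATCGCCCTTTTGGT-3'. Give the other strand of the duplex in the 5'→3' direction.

Pairing A↔T and G↔C gives GTATCAATTTTAAGTCCGGCAGAAATGCTTACAGCAATCATGTCTGAGGAGCTGTGTATAACGAATTGGGTAGCGGGAAAACCA, running 3'→5'. Reverse for the 5'→3' convention.

5'-ACCAAAAGGGCGATGGGTTAAGCAATATGTGTCGAGGAGTCTGTACTAACGACATTCGTAAAGACGGCCTGAATTTTAACTATG-3'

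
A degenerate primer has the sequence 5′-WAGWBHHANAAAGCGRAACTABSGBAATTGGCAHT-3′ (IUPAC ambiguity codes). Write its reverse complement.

5'-ADTGCCAATTVCSVTAGTTYCGCTTTNTDDVWCTW-3'

Standard pairs A↔T, G↔C; ambiguity codes pair R↔Y, W↔W, S↔S, B↔V, H↔D, N↔N. Complement (WTCWVDDTNTTTCGCYTTGATVSCVTTAACCGTDA), then reverse for 5'→3'.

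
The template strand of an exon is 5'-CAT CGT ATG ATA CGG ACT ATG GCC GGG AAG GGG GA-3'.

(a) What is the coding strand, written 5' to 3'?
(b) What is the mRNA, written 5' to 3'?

(a) 5′-TCCCCCTTCCCGGCCATAGTCCGTATCATACGATG-3′
(b) 5'-UCCCCCUUCCCGGCCAUAGUCCGUAUCAUACGAUG-3'

(a) The coding strand is the reverse complement of the template: complement GTAGCATACTATGCCTGATACCGGCCCTTCCCCCT, then reverse.
(b) mRNA has the coding-strand sequence with T→U.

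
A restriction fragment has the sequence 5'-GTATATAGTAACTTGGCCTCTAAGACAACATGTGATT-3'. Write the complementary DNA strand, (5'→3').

Pairing A↔T and G↔C gives CATATATCATTGAACCGGAGATTCTGTTGTACACTAA, running 3'→5'. Reverse for the 5'→3' convention.

5'-AATCACATGTTGTCTTAGAGGCCAAGTTACTATATAC-3'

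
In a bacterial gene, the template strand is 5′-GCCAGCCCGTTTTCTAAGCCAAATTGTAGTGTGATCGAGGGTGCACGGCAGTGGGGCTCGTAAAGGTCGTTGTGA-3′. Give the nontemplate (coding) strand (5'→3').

5'-TCACAACGACCTTTACGAGCCCCACTGCCGTGCACCCTCGATCACACTACAATTTGGCTTAGAAAACGGGCTGGC-3'

The coding strand is complementary and antiparallel to the template: take the complement (A↔T, G↔C) and reverse.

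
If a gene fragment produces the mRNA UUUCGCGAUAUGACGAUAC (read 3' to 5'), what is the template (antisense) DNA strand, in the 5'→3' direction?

5′-AAAGCGCTATACTGCTATG-3′

Written 5'→3' the mRNA is CAUAGCAGUAUAGCGCUUU, so the coding DNA strand is CATAGCAGTATAGCGCTTT. The template is its reverse complement.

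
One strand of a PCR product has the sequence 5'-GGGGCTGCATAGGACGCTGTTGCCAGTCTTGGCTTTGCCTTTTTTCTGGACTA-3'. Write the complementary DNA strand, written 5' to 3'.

The complement of GGGGCTGCATAGGACGCTGTTGCCAGTCTTGGCTTTGCCTTTTTTCTGGACTA is CCCCGACGTATCCTGCGACAACGGTCAGAACCGAAACGGAAAAAAGACCTGAT (A↔T, G↔C). DNA strands are antiparallel, so the complementary strand runs 3'→5'; reversing gives the 5'→3' form.

5'-TAGTCCAGAAAAAAGGCAAAGCCAAGACTGGCAACAGCGTCCTATGCAGCCCC-3'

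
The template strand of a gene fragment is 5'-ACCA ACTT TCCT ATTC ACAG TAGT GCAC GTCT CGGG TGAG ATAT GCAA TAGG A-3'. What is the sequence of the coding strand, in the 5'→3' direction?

The coding strand is complementary and antiparallel to the template: take the complement (A↔T, G↔C) and reverse.

5'-TCCTATTGCATATCTCACCCGAGACGTGCACTACTGTGAATAGGAAAGTTGGT-3'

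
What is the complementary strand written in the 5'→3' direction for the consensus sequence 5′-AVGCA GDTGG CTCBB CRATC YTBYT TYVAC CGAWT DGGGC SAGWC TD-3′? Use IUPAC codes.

5'-HAGWCTSGCCCHAWTCGGTBRAARVARGATYGVVGAGCCAHCTGCBT-3'

Standard pairs A↔T, G↔C; ambiguity codes pair R↔Y, W↔W, S↔S, B↔V, D↔H. Complement (TBCGTCHACCGAGVVGYTAGRAVRAARBTGGCTWAHCCCGSTCWGAH), then reverse for 5'→3'.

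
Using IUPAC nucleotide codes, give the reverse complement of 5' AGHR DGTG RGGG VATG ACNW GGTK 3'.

Standard pairs A↔T, G↔C; ambiguity codes pair R↔Y, K↔M, W↔W, D↔H, V↔B, N↔N. Complement (TCDYHCACYCCCBTACTGNWCCAM), then reverse for 5'→3'.

5'-MACCWNGTCATBCCCYCACHYDCT-3'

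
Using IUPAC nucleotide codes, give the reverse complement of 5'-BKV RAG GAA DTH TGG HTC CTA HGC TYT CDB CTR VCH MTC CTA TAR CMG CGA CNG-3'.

Standard pairs A↔T, G↔C; ambiguity codes pair R↔Y, M↔K, B↔V, D↔H, N↔N. Complement (VMBYTCCTTHADACCDAGGATDCGARAGHVGAYBGDKAGGATATYGKCGCTGNC), then reverse for 5'→3'.

5′-CNGTCGCKGYTATAGGAKDGBYAGVHGARAGCDTAGGADCCADAHTTCCTYBMV-3′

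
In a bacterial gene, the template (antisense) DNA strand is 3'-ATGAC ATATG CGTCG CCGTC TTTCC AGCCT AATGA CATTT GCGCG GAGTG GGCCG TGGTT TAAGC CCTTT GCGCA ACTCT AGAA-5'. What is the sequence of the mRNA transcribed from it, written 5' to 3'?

5'-UACUGUAUACGCAGCGGCAGAAAGGUCGGAUUACUGUAAACGCGCCUCACCCGGCACCAAAUUCGGGAAACGCGUUGAGAUCUU-3'

Reading the template 3'→5' as shown, RNA polymerase pairs each base (A→U, T→A, G↔C) to build mRNA 5'→3' directly.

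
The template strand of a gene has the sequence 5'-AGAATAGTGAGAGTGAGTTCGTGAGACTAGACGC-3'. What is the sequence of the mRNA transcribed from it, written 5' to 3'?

5'-GCGUCUAGUCUCACGAACUCACUCUCACUAUUCU-3'

RNA polymerase reads the template 3'→5' and synthesizes mRNA 5'→3' by base-pairing (A→U, T→A, G↔C). The complement of the template is TCTTATCACTCTCACTCAAGCACTCTGATCTGCG; antiparallel, so 5'→3' the coding strand is GCGTCTAGTCTCACGAACTCACTCTCACTATTCT. Replace T with U for the mRNA.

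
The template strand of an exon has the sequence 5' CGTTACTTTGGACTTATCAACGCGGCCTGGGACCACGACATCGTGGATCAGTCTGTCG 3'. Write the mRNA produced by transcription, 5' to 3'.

RNA polymerase reads the template 3'→5' and synthesizes mRNA 5'→3' by base-pairing (A→U, T→A, G↔C). The complement of the template is GCAATGAAACCTGAATAGTTGCGCCGGACCCTGGTGCTGTAGCACCTAGTCAGACAGC; antiparallel, so 5'→3' the coding strand is CGACAGACTGATCCACGATGTCGTGGTCCCAGGCCGCGTTGATAAGTCCAAAGTAACG. Replace T with U for the mRNA.

5'-CGACAGACUGAUCCACGAUGUCGUGGUCCCAGGCCGCGUUGAUAAGUCCAAAGUAACG-3'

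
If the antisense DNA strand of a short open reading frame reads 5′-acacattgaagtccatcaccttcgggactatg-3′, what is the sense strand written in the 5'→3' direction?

The coding strand is complementary and antiparallel to the template: take the complement (A↔T, G↔C) and reverse.

5'-CATAGTCCCGAAGGTGATGGACTTCAATGTGT-3'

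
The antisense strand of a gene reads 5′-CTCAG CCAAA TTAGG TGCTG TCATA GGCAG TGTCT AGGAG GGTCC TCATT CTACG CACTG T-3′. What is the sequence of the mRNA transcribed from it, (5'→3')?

The mRNA has the sequence of the coding strand (reverse complement of the template) with T→U. Reverse complement of CTCAGCCAAATTAGGTGCTGTCATAGGCAGTGTCTAGGAGGGTCCTCATTCTACGCACTGT is ACAGTGCGTAGAATGAGGACCCTCCTAGACACTGCCTATGACAGCACCTAATTTGGCTGAG; then T→U.

5′-ACAGUGCGUAGAAUGAGGACCCUCCUAGACACUGCCUAUGACAGCACCUAAUUUGGCUGAG-3′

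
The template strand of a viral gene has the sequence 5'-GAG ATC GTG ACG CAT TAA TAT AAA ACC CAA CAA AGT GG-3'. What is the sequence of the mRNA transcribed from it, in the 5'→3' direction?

5'-CCACUUUGUUGGGUUUUAUAUUAAUGCGUCACGAUCUC-3'

The mRNA has the sequence of the coding strand (reverse complement of the template) with T→U. Reverse complement of GAGATCGTGACGCATTAATATAAAACCCAACAAAGTGG is CCACTTTGTTGGGTTTTATATTAATGCGTCACGATCTC; then T→U.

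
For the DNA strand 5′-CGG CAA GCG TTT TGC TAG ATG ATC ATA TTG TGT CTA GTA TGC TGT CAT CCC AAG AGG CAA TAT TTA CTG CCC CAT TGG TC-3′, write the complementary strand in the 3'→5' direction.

3'-GCCGTTCGCAAAACGATCTACTAGTATAACACAGATCATACGACAGTAGGGTTCTCCGTTATAAATGACGGGGTAACCAG-5'

Base-pairing A↔T, G↔C gives the complement. The complementary strand is antiparallel, so paired with a 5'→3' strand it runs 3'→5'.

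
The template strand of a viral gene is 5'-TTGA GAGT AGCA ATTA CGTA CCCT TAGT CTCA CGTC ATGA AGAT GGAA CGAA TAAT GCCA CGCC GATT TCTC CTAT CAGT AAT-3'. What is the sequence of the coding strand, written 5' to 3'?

5′-ATTACTGATAGGAGAAATCGGCGTGGCATTATTCGTTCCATCTTCATGACGTGAGACTAAGGGTACGTAATTGCTACTCTCAA-3′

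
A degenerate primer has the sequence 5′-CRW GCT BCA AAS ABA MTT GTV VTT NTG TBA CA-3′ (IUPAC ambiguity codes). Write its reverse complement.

5'-TGTVACANAABBACAAKTVTSTTTGVAGCWYG-3'

Standard pairs A↔T, G↔C; ambiguity codes pair R↔Y, M↔K, W↔W, S↔S, B↔V, N↔N. Complement (GYWCGAVGTTTSTVTKAACABBAANACAVTGT), then reverse for 5'→3'.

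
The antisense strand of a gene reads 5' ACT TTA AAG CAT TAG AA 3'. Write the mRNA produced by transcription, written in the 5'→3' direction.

RNA polymerase reads the template 3'→5' and synthesizes mRNA 5'→3' by base-pairing (A→U, T→A, G↔C). The complement of the template is TGAAATTTCGTAATCTT; antiparallel, so 5'→3' the coding strand is TTCTAATGCTTTAAAGT. Replace T with U for the mRNA.

5′-UUCUAAUGCUUUAAAGU-3′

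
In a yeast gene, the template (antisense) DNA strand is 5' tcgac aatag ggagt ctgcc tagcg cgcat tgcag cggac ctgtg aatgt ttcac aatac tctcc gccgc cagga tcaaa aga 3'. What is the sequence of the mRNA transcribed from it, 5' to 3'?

The mRNA has the sequence of the coding strand (reverse complement of the template) with T→U. Reverse complement of TCGACAATAGGGAGTCTGCCTAGCGCGCATTGCAGCGGACCTGTGAATGTTTCACAATACTCTCCGCCGCCAGGATCAAAAGA is TCTTTTGATCCTGGCGGCGGAGAGTATTGTGAAACATTCACAGGTCCGCTGCAATGCGCGCTAGGCAGACTCCCTATTGTCGA; then T→U.

5'-UCUUUUGAUCCUGGCGGCGGAGAGUAUUGUGAAACAUUCACAGGUCCGCUGCAAUGCGCGCUAGGCAGACUCCCUAUUGUCGA-3'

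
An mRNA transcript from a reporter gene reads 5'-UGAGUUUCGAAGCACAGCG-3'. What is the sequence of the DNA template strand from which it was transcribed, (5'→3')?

Replace U with T to get the coding DNA strand: TGAGTTTCGAAGCACAGCG. The template strand is its reverse complement (complement ACTCAAAGCTTCGTGTCGC, then reverse).

5'-CGCTGTGCTTCGAAACTCA-3'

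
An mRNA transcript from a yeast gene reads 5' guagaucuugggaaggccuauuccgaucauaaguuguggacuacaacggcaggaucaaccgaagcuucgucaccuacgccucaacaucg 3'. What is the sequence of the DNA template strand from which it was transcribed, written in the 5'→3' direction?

5′-CGATGTTGAGGCGTAGGTGACGAAGCTTCGGTTGATCCTGCCGTTGTAGTCCACAACTTATGATCGGAATAGGCCTTCCCAAGATCTAC-3′

Replace U with T to get the coding DNA strand: GTAGATCTTGGGAAGGCCTATTCCGATCATAAGTTGTGGACTACAACGGCAGGATCAACCGAAGCTTCGTCACCTACGCCTCAACATCG. The template strand is its reverse complement (complement CATCTAGAACCCTTCCGGATAAGGCTAGTATTCAACACCTGATGTTGCCGTCCTAGTTGGCTTCGAAGCAGTGGATGCGGAGTTGTAGC, then reverse).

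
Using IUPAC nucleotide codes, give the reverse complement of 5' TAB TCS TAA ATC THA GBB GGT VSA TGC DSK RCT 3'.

Standard pairs A↔T, G↔C; ambiguity codes pair R↔Y, K↔M, S↔S, B↔V, D↔H. Complement (ATVAGSATTTAGADTCVVCCABSTACGHSMYGA), then reverse for 5'→3'.

5'-AGYMSHGCATSBACCVVCTDAGATTTASGAVTA-3'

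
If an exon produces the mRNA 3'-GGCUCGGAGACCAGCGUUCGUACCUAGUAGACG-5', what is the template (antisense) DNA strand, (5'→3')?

5′-CCGAGCCTCTGGTCGCAAGCATGGATCATCTGC-3′

Written 5'→3' the mRNA is GCAGAUGAUCCAUGCUUGCGACCAGAGGCUCGG, so the coding DNA strand is GCAGATGATCCATGCTTGCGACCAGAGGCTCGG. The template is its reverse complement.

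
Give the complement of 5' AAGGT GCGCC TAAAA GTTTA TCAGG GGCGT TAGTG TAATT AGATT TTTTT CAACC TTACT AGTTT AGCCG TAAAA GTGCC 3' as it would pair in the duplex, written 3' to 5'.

3'-TTCCACGCGGATTTTCAAATAGTCCCCGCAATCACATTAATCTAAAAAAAGTTGGAATGATCAAATCGGCATTTTCACGG-5'

Base-pairing A↔T, G↔C gives the complement. The complementary strand is antiparallel, so paired with a 5'→3' strand it runs 3'→5'.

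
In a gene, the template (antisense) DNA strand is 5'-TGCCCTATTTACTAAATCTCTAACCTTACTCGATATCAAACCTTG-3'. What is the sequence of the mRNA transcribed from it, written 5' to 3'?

RNA polymerase reads the template 3'→5' and synthesizes mRNA 5'→3' by base-pairing (A→U, T→A, G↔C). The complement of the template is ACGGGATAAATGATTTAGAGATTGGAATGAGCTATAGTTTGGAAC; antiparallel, so 5'→3' the coding strand is CAAGGTTTGATATCGAGTAAGGTTAGAGATTTAGTAAATAGGGCA. Replace T with U for the mRNA.

5'-CAAGGUUUGAUAUCGAGUAAGGUUAGAGAUUUAGUAAAUAGGGCA-3'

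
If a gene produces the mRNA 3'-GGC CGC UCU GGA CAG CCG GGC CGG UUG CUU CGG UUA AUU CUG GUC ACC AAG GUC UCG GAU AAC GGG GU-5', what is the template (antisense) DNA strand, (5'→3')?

5'-CCGGCGAGACCTGTCGGCCCGGCCAACGAAGCCAATTAAGACCAGTGGTTCCAGAGCCTATTGCCCCA-3'

Written 5'→3' the mRNA is UGGGGCAAUAGGCUCUGGAACCACUGGUCUUAAUUGGCUUCGUUGGCCGGGCCGACAGGUCUCGCCGG, so the coding DNA strand is TGGGGCAATAGGCTCTGGAACCACTGGTCTTAATTGGCTTCGTTGGCCGGGCCGACAGGTCTCGCCGG. The template is its reverse complement.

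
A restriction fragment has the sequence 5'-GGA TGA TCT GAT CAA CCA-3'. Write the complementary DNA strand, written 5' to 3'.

The complement of GGATGATCTGATCAACCA is CCTACTAGACTAGTTGGT (A↔T, G↔C). DNA strands are antiparallel, so the complementary strand runs 3'→5'; reversing gives the 5'→3' form.

5'-TGGTTGATCAGATCATCC-3'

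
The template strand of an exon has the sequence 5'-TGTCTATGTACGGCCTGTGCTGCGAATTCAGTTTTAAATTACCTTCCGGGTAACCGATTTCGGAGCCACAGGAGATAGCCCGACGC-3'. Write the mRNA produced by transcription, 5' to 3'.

5'-GCGUCGGGCUAUCUCCUGUGGCUCCGAAAUCGGUUACCCGGAAGGUAAUUUAAAACUGAAUUCGCAGCACAGGCCGUACAUAGACA-3'

RNA polymerase reads the template 3'→5' and synthesizes mRNA 5'→3' by base-pairing (A→U, T→A, G↔C). The complement of the template is ACAGATACATGCCGGACACGACGCTTAAGTCAAAATTTAATGGAAGGCCCATTGGCTAAAGCCTCGGTGTCCTCTATCGGGCTGCG; antiparallel, so 5'→3' the coding strand is GCGTCGGGCTATCTCCTGTGGCTCCGAAATCGGTTACCCGGAAGGTAATTTAAAACTGAATTCGCAGCACAGGCCGTACATAGACA. Replace T with U for the mRNA.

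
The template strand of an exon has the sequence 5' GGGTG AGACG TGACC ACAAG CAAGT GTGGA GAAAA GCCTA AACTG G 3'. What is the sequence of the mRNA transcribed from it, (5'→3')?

RNA polymerase reads the template 3'→5' and synthesizes mRNA 5'→3' by base-pairing (A→U, T→A, G↔C). The complement of the template is CCCACTCTGCACTGGTGTTCGTTCACACCTCTTTTCGGATTTGACC; antiparallel, so 5'→3' the coding strand is CCAGTTTAGGCTTTTCTCCACACTTGCTTGTGGTCACGTCTCACCC. Replace T with U for the mRNA.

5'-CCAGUUUAGGCUUUUCUCCACACUUGCUUGUGGUCACGUCUCACCC-3'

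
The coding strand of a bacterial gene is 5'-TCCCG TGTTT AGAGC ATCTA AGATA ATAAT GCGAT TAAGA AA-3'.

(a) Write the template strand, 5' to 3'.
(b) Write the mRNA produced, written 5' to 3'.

(a) 5′-TTTCTTAATCGCATTATTATCTTAGATGCTCTAAACACGGGA-3′
(b) 5'-UCCCGUGUUUAGAGCAUCUAAGAUAAUAAUGCGAUUAAGAAA-3'

(a) The template strand is the reverse complement of the coding strand: complement AGGGCACAAATCTCGTAGATTCTATTATTACGCTAATTCTTT, then reverse.
(b) mRNA matches the coding strand with T→U.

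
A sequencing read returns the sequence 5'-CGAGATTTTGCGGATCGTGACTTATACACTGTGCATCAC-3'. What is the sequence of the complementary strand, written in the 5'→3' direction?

5′-GTGATGCACAGTGTATAAGTCACGATCCGCAAAATCTCG-3′

Pairing A↔T and G↔C gives GCTCTAAAACGCCTAGCACTGAATATGTGACACGTAGTG, running 3'→5'. Reverse for the 5'→3' convention.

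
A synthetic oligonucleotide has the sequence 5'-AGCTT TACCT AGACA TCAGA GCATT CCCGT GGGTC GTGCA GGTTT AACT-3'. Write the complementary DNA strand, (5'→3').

The complement of AGCTTTACCTAGACATCAGAGCATTCCCGTGGGTCGTGCAGGTTTAACT is TCGAAATGGATCTGTAGTCTCGTAAGGGCACCCAGCACGTCCAAATTGA (A↔T, G↔C). DNA strands are antiparallel, so the complementary strand runs 3'→5'; reversing gives the 5'→3' form.

5'-AGTTAAACCTGCACGACCCACGGGAATGCTCTGATGTCTAGGTAAAGCT-3'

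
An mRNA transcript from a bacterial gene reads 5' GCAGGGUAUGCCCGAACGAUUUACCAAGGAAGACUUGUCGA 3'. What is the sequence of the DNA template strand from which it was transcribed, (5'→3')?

Replace U with T to get the coding DNA strand: GCAGGGTATGCCCGAACGATTTACCAAGGAAGACTTGTCGA. The template strand is its reverse complement (complement CGTCCCATACGGGCTTGCTAAATGGTTCCTTCTGAACAGCT, then reverse).

5'-TCGACAAGTCTTCCTTGGTAAATCGTTCGGGCATACCCTGC-3'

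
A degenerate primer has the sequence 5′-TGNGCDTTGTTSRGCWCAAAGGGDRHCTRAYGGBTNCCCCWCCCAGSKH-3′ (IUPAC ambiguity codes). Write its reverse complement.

Standard pairs A↔T, G↔C; ambiguity codes pair R↔Y, K↔M, W↔W, S↔S, B↔V, D↔H, N↔N. Complement (ACNCGHAACAASYCGWGTTTCCCHYDGAYTRCCVANGGGGWGGGTCSMD), then reverse for 5'→3'.

5′-DMSCTGGGWGGGGNAVCCRTYAGDYHCCCTTTGWGCYSAACAAHGCNCA-3′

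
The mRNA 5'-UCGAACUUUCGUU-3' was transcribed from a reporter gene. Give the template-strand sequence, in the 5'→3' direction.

Replace U with T to get the coding DNA strand: TCGAACTTTCGTT. The template strand is its reverse complement (complement AGCTTGAAAGCAA, then reverse).

5'-AACGAAAGTTCGA-3'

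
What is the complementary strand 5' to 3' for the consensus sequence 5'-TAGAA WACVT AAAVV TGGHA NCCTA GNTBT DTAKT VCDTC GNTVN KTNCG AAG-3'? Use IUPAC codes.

5′-CTTCGNAMNBANCGAHGBAMTAHAVANCTAGGNTDCCABBTTTABGTWTTCTA-3′

Standard pairs A↔T, G↔C; ambiguity codes pair K↔M, W↔W, B↔V, D↔H, N↔N. Complement (ATCTTWTGBATTTBBACCDTNGGATCNAVAHATMABGHAGCNABNMANGCTTC), then reverse for 5'→3'.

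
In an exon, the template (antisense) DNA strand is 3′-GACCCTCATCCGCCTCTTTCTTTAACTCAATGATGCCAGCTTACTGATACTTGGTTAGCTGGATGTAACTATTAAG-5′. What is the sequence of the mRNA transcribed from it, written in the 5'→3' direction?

Reading the template 3'→5' as shown, RNA polymerase pairs each base (A→U, T→A, G↔C) to build mRNA 5'→3' directly.

5′-CUGGGAGUAGGCGGAGAAAGAAAUUGAGUUACUACGGUCGAAUGACUAUGAACCAAUCGACCUACAUUGAUAAUUC-3′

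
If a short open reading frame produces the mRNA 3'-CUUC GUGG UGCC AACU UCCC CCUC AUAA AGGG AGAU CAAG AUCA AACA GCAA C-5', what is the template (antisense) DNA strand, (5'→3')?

5'-GAAGCACCACGGTTGAAGGGGGAGTATTTCCCTCTAGTTCTAGTTTGTCGTTG-3'

Written 5'→3' the mRNA is CAACGACAAACUAGAACUAGAGGGAAAUACUCCCCCUUCAACCGUGGUGCUUC, so the coding DNA strand is CAACGACAAACTAGAACTAGAGGGAAATACTCCCCCTTCAACCGTGGTGCTTC. The template is its reverse complement.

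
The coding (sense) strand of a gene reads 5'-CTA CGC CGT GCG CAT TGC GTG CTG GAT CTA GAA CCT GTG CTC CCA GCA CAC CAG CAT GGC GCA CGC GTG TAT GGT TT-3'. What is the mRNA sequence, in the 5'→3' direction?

5'-CUACGCCGUGCGCAUUGCGUGCUGGAUCUAGAACCUGUGCUCCCAGCACACCAGCAUGGCGCACGCGUGUAUGGUUU-3'

The mRNA is synthesized from the template strand, so it matches the coding strand with T replaced by U.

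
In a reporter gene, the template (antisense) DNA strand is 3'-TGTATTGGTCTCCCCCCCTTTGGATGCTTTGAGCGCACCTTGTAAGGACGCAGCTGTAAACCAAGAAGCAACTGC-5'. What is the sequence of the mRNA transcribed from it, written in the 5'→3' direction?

5'-ACAUAACCAGAGGGGGGGAAACCUACGAAACUCGCGUGGAACAUUCCUGCGUCGACAUUUGGUUCUUCGUUGACG-3'

Reading the template 3'→5' as shown, RNA polymerase pairs each base (A→U, T→A, G↔C) to build mRNA 5'→3' directly.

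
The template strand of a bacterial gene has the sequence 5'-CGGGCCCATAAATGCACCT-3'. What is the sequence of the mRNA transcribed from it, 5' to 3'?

The mRNA has the sequence of the coding strand (reverse complement of the template) with T→U. Reverse complement of CGGGCCCATAAATGCACCT is AGGTGCATTTATGGGCCCG; then T→U.

5'-AGGUGCAUUUAUGGGCCCG-3'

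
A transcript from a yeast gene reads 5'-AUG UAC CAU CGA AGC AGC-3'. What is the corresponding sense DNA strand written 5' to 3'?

5'-ATGTACCATCGAAGCAGC-3'

The coding DNA strand has the same 5'→3' sequence as the mRNA with U replaced by T.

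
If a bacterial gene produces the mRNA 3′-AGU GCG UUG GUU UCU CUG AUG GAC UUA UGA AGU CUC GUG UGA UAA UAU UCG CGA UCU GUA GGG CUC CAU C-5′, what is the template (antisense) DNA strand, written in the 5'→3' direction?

Written 5'→3' the mRNA is CUACCUCGGGAUGUCUAGCGCUUAUAAUAGUGUGCUCUGAAGUAUUCAGGUAGUCUCUUUGGUUGCGUGA, so the coding DNA strand is CTACCTCGGGATGTCTAGCGCTTATAATAGTGTGCTCTGAAGTATTCAGGTAGTCTCTTTGGTTGCGTGA. The template is its reverse complement.

5'-TCACGCAACCAAAGAGACTACCTGAATACTTCAGAGCACACTATTATAAGCGCTAGACATCCCGAGGTAG-3'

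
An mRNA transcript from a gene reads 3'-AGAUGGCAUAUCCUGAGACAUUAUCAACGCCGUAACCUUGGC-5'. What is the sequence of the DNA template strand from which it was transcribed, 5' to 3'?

5'-TCTACCGTATAGGACTCTGTAATAGTTGCGGCATTGGAACCG-3'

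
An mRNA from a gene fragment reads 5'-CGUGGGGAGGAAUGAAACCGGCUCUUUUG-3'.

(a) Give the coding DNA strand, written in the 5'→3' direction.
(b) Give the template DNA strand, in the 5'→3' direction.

(a) 5'-CGTGGGGAGGAATGAAACCGGCTCTTTTG-3'
(b) 5′-CAAAAGAGCCGGTTTCATTCCTCCCCACG-3′

(a) The coding strand matches the mRNA with U→T.
(b) The template strand is the reverse complement of the coding strand.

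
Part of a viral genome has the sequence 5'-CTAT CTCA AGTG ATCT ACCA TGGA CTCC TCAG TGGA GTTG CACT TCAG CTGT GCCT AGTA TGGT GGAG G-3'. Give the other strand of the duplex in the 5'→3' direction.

5'-CCTCCACCATACTAGGCACAGCTGAAGTGCAACTCCACTGAGGAGTCCATGGTAGATCACTTGAGATAG-3'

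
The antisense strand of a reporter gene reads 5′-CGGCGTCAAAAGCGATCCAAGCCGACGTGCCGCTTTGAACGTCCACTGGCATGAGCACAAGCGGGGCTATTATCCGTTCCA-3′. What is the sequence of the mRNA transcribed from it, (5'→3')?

RNA polymerase reads the template 3'→5' and synthesizes mRNA 5'→3' by base-pairing (A→U, T→A, G↔C). The complement of the template is GCCGCAGTTTTCGCTAGGTTCGGCTGCACGGCGAAACTTGCAGGTGACCGTACTCGTGTTCGCCCCGATAATAGGCAAGGT; antiparallel, so 5'→3' the coding strand is TGGAACGGATAATAGCCCCGCTTGTGCTCATGCCAGTGGACGTTCAAAGCGGCACGTCGGCTTGGATCGCTTTTGACGCCG. Replace T with U for the mRNA.

5'-UGGAACGGAUAAUAGCCCCGCUUGUGCUCAUGCCAGUGGACGUUCAAAGCGGCACGUCGGCUUGGAUCGCUUUUGACGCCG-3'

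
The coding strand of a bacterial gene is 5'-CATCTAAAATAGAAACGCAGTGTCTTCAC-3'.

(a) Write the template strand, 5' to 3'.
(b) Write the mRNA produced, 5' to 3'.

(a) 5'-GTGAAGACACTGCGTTTCTATTTTAGATG-3'
(b) 5'-CAUCUAAAAUAGAAACGCAGUGUCUUCAC-3'

(a) The template strand is the reverse complement of the coding strand: complement GTAGATTTTATCTTTGCGTCACAGAAGTG, then reverse.
(b) mRNA matches the coding strand with T→U.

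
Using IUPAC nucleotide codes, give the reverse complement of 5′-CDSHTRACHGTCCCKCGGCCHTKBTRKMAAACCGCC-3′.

Standard pairs A↔T, G↔C; ambiguity codes pair R↔Y, M↔K, S↔S, B↔V, D↔H. Complement (GHSDAYTGDCAGGGMGCCGGDAMVAYMKTTTGGCGG), then reverse for 5'→3'.

5'-GGCGGTTTKMYAVMADGGCCGMGGGACDGTYADSHG-3'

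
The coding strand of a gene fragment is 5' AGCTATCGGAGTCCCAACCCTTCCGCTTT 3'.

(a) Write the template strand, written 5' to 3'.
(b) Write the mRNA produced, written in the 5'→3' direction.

(a) The template strand is the reverse complement of the coding strand: complement TCGATAGCCTCAGGGTTGGGAAGGCGAAA, then reverse.
(b) mRNA matches the coding strand with T→U.

(a) 5′-AAAGCGGAAGGGTTGGGACTCCGATAGCT-3′
(b) 5'-AGCUAUCGGAGUCCCAACCCUUCCGCUUU-3'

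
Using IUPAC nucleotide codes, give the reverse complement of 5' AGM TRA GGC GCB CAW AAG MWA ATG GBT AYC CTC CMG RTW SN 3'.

5'-NSWAYCKGGAGGRTAVCCATTWKCTTWTGVGCGCCTYAKCT-3'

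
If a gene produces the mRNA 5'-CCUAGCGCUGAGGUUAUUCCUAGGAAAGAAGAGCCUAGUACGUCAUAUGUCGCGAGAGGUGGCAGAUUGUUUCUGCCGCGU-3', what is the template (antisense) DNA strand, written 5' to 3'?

Replace U with T to get the coding DNA strand: CCTAGCGCTGAGGTTATTCCTAGGAAAGAAGAGCCTAGTACGTCATATGTCGCGAGAGGTGGCAGATTGTTTCTGCCGCGT. The template strand is its reverse complement (complement GGATCGCGACTCCAATAAGGATCCTTTCTTCTCGGATCATGCAGTATACAGCGCTCTCCACCGTCTAACAAAGACGGCGCA, then reverse).

5'-ACGCGGCAGAAACAATCTGCCACCTCTCGCGACATATGACGTACTAGGCTCTTCTTTCCTAGGAATAACCTCAGCGCTAGG-3'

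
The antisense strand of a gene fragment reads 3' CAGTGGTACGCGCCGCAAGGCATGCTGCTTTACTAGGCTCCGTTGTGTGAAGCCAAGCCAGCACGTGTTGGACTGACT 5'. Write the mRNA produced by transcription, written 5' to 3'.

Reading the template 3'→5' as shown, RNA polymerase pairs each base (A→U, T→A, G↔C) to build mRNA 5'→3' directly.

5'-GUCACCAUGCGCGGCGUUCCGUACGACGAAAUGAUCCGAGGCAACACACUUCGGUUCGGUCGUGCACAACCUGACUGA-3'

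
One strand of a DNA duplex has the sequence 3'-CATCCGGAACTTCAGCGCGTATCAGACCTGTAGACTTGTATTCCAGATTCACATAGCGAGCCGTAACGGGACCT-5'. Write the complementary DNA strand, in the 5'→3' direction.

The strand is given 3'→5', so its complement runs 5'→3' in the same left-to-right order: pair each base A↔T, G↔C.

5'-GTAGGCCTTGAAGTCGCGCATAGTCTGGACATCTGAACATAAGGTCTAAGTGTATCGCTCGGCATTGCCCTGGA-3'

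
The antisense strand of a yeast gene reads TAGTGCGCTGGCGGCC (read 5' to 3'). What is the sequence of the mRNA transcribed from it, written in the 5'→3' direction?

5'-GGCCGCCAGCGCACUA-3'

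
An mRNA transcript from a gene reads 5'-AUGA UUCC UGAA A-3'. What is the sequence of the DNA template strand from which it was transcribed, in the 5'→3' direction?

5'-TTTCAGGAATCAT-3'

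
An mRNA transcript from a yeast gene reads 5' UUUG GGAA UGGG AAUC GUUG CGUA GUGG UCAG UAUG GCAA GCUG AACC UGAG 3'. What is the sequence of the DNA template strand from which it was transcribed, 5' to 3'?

5'-CTCAGGTTCAGCTTGCCATACTGACCACTACGCAACGATTCCCATTCCCAAA-3'

Replace U with T to get the coding DNA strand: TTTGGGAATGGGAATCGTTGCGTAGTGGTCAGTATGGCAAGCTGAACCTGAG. The template strand is its reverse complement (complement AAACCCTTACCCTTAGCAACGCATCACCAGTCATACCGTTCGACTTGGACTC, then reverse).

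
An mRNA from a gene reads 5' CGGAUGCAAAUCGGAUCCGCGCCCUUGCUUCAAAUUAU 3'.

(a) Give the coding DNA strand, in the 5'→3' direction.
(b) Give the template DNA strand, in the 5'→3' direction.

(a) The coding strand matches the mRNA with U→T.
(b) The template strand is the reverse complement of the coding strand.

(a) 5'-CGGATGCAAATCGGATCCGCGCCCTTGCTTCAAATTAT-3'
(b) 5′-ATAATTTGAAGCAAGGGCGCGGATCCGATTTGCATCCG-3′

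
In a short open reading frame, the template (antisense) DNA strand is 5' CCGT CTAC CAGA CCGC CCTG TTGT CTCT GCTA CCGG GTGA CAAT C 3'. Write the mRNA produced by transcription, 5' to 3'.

The mRNA has the sequence of the coding strand (reverse complement of the template) with T→U. Reverse complement of CCGTCTACCAGACCGCCCTGTTGTCTCTGCTACCGGGTGACAATC is GATTGTCACCCGGTAGCAGAGACAACAGGGCGGTCTGGTAGACGG; then T→U.

5'-GAUUGUCACCCGGUAGCAGAGACAACAGGGCGGUCUGGUAGACGG-3'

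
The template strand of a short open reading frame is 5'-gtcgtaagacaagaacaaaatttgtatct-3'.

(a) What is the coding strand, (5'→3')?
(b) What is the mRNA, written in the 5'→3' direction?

(a) The coding strand is the reverse complement of the template: complement CAGCATTCTGTTCTTGTTTTAAACATAGA, then reverse.
(b) mRNA has the coding-strand sequence with T→U.

(a) 5'-AGATACAAATTTTGTTCTTGTCTTACGAC-3'
(b) 5'-AGAUACAAAUUUUGUUCUUGUCUUACGAC-3'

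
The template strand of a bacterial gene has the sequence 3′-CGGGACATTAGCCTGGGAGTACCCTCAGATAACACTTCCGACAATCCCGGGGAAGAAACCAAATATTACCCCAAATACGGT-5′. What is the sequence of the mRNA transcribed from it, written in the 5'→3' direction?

Reading the template 3'→5' as shown, RNA polymerase pairs each base (A→U, T→A, G↔C) to build mRNA 5'→3' directly.

5'-GCCCUGUAAUCGGACCCUCAUGGGAGUCUAUUGUGAAGGCUGUUAGGGCCCCUUCUUUGGUUUAUAAUGGGGUUUAUGCCA-3'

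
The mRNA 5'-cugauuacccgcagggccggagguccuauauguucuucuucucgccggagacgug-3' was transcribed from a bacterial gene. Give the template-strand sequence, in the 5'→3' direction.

5'-CACGTCTCCGGCGAGAAGAAGAACATATAGGACCTCCGGCCCTGCGGGTAATCAG-3'

Replace U with T to get the coding DNA strand: CTGATTACCCGCAGGGCCGGAGGTCCTATATGTTCTTCTTCTCGCCGGAGACGTG. The template strand is its reverse complement (complement GACTAATGGGCGTCCCGGCCTCCAGGATATACAAGAAGAAGAGCGGCCTCTGCAC, then reverse).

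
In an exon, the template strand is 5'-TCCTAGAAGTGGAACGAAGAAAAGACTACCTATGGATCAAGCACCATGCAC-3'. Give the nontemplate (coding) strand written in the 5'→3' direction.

5'-GTGCATGGTGCTTGATCCATAGGTAGTCTTTTCTTCGTTCCACTTCTAGGA-3'

The coding strand is complementary and antiparallel to the template: take the complement (A↔T, G↔C) and reverse.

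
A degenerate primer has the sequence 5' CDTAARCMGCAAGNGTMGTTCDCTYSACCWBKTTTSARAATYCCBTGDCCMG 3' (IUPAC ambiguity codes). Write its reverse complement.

5'-CKGGHCAVGGRATTYTSAAAMVWGGTSRAGHGAACKACNCTTGCKGYTTAHG-3'

Standard pairs A↔T, G↔C; ambiguity codes pair R↔Y, M↔K, W↔W, S↔S, B↔V, D↔H, N↔N. Complement (GHATTYGKCGTTCNCAKCAAGHGARSTGGWVMAAASTYTTARGGVACHGGKC), then reverse for 5'→3'.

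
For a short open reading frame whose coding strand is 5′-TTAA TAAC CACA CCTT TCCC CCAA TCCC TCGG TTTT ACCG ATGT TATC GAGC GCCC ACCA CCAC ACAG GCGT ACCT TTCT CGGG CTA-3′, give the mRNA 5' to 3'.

The mRNA is synthesized from the template strand, so it matches the coding strand with T replaced by U.

5'-UUAAUAACCACACCUUUCCCCCAAUCCCUCGGUUUUACCGAUGUUAUCGAGCGCCCACCACCACACAGGCGUACCUUUCUCGGGCUA-3'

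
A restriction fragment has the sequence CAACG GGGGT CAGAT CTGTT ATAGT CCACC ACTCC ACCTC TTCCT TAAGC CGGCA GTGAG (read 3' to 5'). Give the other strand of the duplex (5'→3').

5'-GTTGCCCCCAGTCTAGACAATATCAGGTGGTGAGGTGGAGAAGGAATTCGGCCGTCACTC-3'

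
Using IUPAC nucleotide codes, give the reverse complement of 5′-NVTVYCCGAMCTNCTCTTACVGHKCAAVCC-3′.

5'-GGBTTGMDCBGTAAGAGNAGKTCGGRBABN-3'

Standard pairs A↔T, G↔C; ambiguity codes pair Y↔R, M↔K, H↔D, V↔B, N↔N. Complement (NBABRGGCTKGANGAGAATGBCDMGTTBGG), then reverse for 5'→3'.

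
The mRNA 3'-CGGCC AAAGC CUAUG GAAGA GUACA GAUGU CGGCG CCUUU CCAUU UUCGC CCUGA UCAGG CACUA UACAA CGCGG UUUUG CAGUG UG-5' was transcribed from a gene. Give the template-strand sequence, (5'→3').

5'-GCCGGTTTCGGATACCTTCTCATGTCTACAGCCGCGGAAAGGTAAAAGCGGGACTAGTCCGTGATATGTTGCGCCAAAACGTCACAC-3'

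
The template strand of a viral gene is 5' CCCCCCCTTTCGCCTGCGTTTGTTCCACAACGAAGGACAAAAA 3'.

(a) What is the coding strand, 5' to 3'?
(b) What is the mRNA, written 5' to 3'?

(a) 5'-TTTTTGTCCTTCGTTGTGGAACAAACGCAGGCGAAAGGGGGGG-3'
(b) 5'-UUUUUGUCCUUCGUUGUGGAACAAACGCAGGCGAAAGGGGGGG-3'

(a) The coding strand is the reverse complement of the template: complement GGGGGGGAAAGCGGACGCAAACAAGGTGTTGCTTCCTGTTTTT, then reverse.
(b) mRNA has the coding-strand sequence with T→U.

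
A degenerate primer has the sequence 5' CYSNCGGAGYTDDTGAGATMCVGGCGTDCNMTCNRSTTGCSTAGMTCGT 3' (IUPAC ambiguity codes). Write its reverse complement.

5'-ACGAKCTASGCAASYNGAKNGHACGCCBGKATCTCAHHARCTCCGNSRG-3'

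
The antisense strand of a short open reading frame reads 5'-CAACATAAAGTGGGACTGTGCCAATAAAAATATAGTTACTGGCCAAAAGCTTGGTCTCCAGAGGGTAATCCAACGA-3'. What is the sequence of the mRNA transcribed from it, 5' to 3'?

5'-UCGUUGGAUUACCCUCUGGAGACCAAGCUUUUGGCCAGUAACUAUAUUUUUAUUGGCACAGUCCCACUUUAUGUUG-3'

The mRNA has the sequence of the coding strand (reverse complement of the template) with T→U. Reverse complement of CAACATAAAGTGGGACTGTGCCAATAAAAATATAGTTACTGGCCAAAAGCTTGGTCTCCAGAGGGTAATCCAACGA is TCGTTGGATTACCCTCTGGAGACCAAGCTTTTGGCCAGTAACTATATTTTTATTGGCACAGTCCCACTTTATGTTG; then T→U.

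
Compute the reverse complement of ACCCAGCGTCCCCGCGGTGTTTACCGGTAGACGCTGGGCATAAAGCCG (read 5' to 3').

Reading the sequence 3'→5' and pairing each base (A↔T, G↔C) gives the reverse complement directly.

5'-CGGCTTTATGCCCAGCGTCTACCGGTAAACACCGCGGGGACGCTGGGT-3'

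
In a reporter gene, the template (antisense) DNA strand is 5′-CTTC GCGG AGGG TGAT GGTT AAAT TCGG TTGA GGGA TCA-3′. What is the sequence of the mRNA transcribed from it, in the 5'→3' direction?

5′-UGAUCCCUCAACCGAAUUUAACCAUCACCCUCCGCGAAG-3′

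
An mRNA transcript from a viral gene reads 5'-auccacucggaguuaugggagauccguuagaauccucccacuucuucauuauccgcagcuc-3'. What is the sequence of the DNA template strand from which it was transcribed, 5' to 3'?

Replace U with T to get the coding DNA strand: ATCCACTCGGAGTTATGGGAGATCCGTTAGAATCCTCCCACTTCTTCATTATCCGCAGCTC. The template strand is its reverse complement (complement TAGGTGAGCCTCAATACCCTCTAGGCAATCTTAGGAGGGTGAAGAAGTAATAGGCGTCGAG, then reverse).

5'-GAGCTGCGGATAATGAAGAAGTGGGAGGATTCTAACGGATCTCCCATAACTCCGAGTGGAT-3'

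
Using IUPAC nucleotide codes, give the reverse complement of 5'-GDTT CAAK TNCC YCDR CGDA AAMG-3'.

Standard pairs A↔T, G↔C; ambiguity codes pair R↔Y, M↔K, D↔H, N↔N. Complement (CHAAGTTMANGGRGHYGCHTTTKC), then reverse for 5'→3'.

5'-CKTTTHCGYHGRGGNAMTTGAAHC-3'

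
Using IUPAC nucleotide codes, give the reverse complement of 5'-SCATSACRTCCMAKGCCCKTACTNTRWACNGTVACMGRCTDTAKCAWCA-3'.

Standard pairs A↔T, G↔C; ambiguity codes pair R↔Y, M↔K, W↔W, S↔S, D↔H, V↔B, N↔N. Complement (SGTASTGYAGGKTMCGGGMATGANAYWTGNCABTGKCYGAHATMGTWGT), then reverse for 5'→3'.

5′-TGWTGMTAHAGYCKGTBACNGTWYANAGTAMGGGCMTKGGAYGTSATGS-3′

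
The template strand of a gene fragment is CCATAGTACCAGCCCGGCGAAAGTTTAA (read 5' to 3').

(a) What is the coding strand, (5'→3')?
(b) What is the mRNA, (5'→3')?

(a) 5'-TTAAACTTTCGCCGGGCTGGTACTATGG-3'
(b) 5'-UUAAACUUUCGCCGGGCUGGUACUAUGG-3'

(a) The coding strand is the reverse complement of the template: complement GGTATCATGGTCGGGCCGCTTTCAAATT, then reverse.
(b) mRNA has the coding-strand sequence with T→U.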